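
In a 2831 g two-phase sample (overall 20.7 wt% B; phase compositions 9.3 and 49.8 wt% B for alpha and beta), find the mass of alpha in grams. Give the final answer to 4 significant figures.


f_alpha = (C_beta - C0) / (C_beta - C_alpha)
f_alpha = (49.8 - 20.7) / (49.8 - 9.3) = 0.718519
m_alpha = f_alpha * m_total = 0.718519 * 2831 = 2034 g


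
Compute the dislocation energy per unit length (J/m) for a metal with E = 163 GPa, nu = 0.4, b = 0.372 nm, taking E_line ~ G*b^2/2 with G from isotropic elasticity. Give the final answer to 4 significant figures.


Step 1: G = E / (2*(1+nu))
G = 163 / (2*(1+0.4)) = 58.2143 GPa = 5.82143e+10 Pa
Step 2: E_line = G*b^2/2
b = 0.372 nm = 3.72e-10 m
E_line = 0.5 * 5.82143e+10 * (3.72e-10)^2 = 4.028e-09 J/m


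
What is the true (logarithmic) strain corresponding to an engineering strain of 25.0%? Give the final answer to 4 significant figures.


epsilon_true = ln(1 + epsilon_eng)
epsilon_true = ln(1 + 0.25)
epsilon_true = 0.2231


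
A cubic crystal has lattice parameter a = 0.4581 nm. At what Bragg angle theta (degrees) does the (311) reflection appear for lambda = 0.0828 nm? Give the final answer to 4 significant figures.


d = a / sqrt(h^2+k^2+l^2)
d = 0.4581 / sqrt(11) = 0.138122 nm
lambda = 2*d*sin(theta)  =>  sin(theta) = lambda / (2*d)
sin(theta) = 0.0828 / (2 * 0.138122) = 0.299734
theta = 17.44 deg


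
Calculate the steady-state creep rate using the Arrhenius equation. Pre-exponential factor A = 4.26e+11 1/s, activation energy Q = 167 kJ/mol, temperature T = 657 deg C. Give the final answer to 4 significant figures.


rate = A * exp(-Q / (R*T))
T = 657 + 273.15 = 930.15 K
rate = 4.26e+11 * exp(-167e3 / (8.314 * 930.15))
rate = 178.2 1/s


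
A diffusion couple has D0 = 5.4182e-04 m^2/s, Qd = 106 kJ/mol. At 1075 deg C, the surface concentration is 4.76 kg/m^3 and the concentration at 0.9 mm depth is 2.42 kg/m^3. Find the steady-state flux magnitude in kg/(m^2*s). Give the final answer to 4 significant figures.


Step 1: D = D0 * exp(-Qd/(R*T))
T = 1075 + 273.15 = 1348.15 K
D = 5.4182e-04 * exp(-106e3 / (8.314 * 1348.15)) = 4.23343e-08 m^2/s
Step 2: J = D * (C1 - C2) / dx
J = 4.23343e-08 * (4.76 - 2.42) / 9e-04
J = 1.101e-04 kg/(m^2*s)


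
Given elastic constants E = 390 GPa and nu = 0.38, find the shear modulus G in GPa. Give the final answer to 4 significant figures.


G = E / (2*(1+nu))
G = 390 / (2*(1+0.38))
G = 141.3 GPa


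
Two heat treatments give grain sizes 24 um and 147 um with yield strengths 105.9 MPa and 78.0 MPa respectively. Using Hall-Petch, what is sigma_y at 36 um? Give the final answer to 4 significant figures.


sigma_y = sigma0 + k / sqrt(d)
1/sqrt(d1) = 1/sqrt(2.4e-05) = 204.124;  1/sqrt(d2) = 82.4786
k = (sigma1 - sigma2) / (1/sqrt(d1) - 1/sqrt(d2)) = (105.9 - 78.0) / (204.124 - 82.4786) = 0.229355 MPa*m^0.5
sigma0 = sigma1 - k/sqrt(d1) = 105.9 - 0.229355*204.124 = 59.0831 MPa
sigma_y(d3) = 59.0831 + 0.229355 / sqrt(3.6e-05) = 97.31 MPa


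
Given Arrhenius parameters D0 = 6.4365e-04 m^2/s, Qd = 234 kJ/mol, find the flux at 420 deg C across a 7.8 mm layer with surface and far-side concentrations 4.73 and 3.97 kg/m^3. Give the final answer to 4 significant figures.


Step 1: D = D0 * exp(-Qd/(R*T))
T = 420 + 273.15 = 693.15 K
D = 6.4365e-04 * exp(-234e3 / (8.314 * 693.15)) = 1.49334e-21 m^2/s
Step 2: J = D * (C1 - C2) / dx
J = 1.49334e-21 * (4.73 - 3.97) / 7.8e-03
J = 1.455e-19 kg/(m^2*s)


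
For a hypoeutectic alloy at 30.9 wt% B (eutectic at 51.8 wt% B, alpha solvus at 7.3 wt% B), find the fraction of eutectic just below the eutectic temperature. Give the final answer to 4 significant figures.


f_primary = (C_e - C0) / (C_e - C_alpha_max)
f_primary = (51.8 - 30.9) / (51.8 - 7.3)
f_primary = 0.469663
f_eutectic = 1 - 0.469663 = 0.5303


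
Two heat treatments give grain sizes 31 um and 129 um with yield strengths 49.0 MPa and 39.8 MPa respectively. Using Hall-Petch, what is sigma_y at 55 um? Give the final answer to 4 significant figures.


sigma_y = sigma0 + k / sqrt(d)
1/sqrt(d1) = 1/sqrt(3.1e-05) = 179.605;  1/sqrt(d2) = 88.0451
k = (sigma1 - sigma2) / (1/sqrt(d1) - 1/sqrt(d2)) = (49.0 - 39.8) / (179.605 - 88.0451) = 0.10048 MPa*m^0.5
sigma0 = sigma1 - k/sqrt(d1) = 49.0 - 0.10048*179.605 = 30.9532 MPa
sigma_y(d3) = 30.9532 + 0.10048 / sqrt(5.5e-05) = 44.5 MPa


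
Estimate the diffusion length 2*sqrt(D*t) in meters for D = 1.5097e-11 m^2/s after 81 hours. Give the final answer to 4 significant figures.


t = 81 hr = 291600 s
Diffusion length = 2*sqrt(D*t)
= 2*sqrt(1.5097e-11 * 291600)
= 4.196e-03 m


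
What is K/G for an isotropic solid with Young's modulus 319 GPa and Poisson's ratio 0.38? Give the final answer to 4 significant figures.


G = E / (2*(1+nu))
G = 319 / (2*(1+0.38)) = 115.58 GPa
K = E / (3*(1-2*nu))
K = 319 / (3*(1-2*0.38)) = 443.056 GPa
K/G = 443.056 / 115.58 = 3.833


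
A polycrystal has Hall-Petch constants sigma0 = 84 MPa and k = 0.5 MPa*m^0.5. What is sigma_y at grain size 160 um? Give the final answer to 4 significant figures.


sigma_y = sigma0 + k / sqrt(d)
d = 160 um = 1.6e-04 m
sigma_y = 84 + 0.5 / sqrt(1.6e-04)
sigma_y = 123.5 MPa


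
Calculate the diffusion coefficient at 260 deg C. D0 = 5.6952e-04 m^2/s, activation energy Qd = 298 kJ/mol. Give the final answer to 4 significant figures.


D = D0 * exp(-Qd / (R*T))
T = 533.15 K
D = 5.6952e-04 * exp(-298e3 / (8.314 * 533.15))
D = 3.617e-33 m^2/s


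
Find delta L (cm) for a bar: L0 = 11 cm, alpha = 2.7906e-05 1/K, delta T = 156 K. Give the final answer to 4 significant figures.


dL = L0 * alpha * dT
dL = 11 * 2.7906e-05 * 156
dL = 0.04789 cm


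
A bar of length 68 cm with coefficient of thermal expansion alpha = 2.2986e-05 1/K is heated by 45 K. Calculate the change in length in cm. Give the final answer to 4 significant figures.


dL = L0 * alpha * dT
dL = 68 * 2.2986e-05 * 45
dL = 0.07034 cm


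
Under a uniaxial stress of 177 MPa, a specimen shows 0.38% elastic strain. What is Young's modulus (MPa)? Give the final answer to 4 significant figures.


E = sigma / epsilon
epsilon = 0.38% = 3.8e-03
E = 177 / 3.8e-03
E = 46580 MPa


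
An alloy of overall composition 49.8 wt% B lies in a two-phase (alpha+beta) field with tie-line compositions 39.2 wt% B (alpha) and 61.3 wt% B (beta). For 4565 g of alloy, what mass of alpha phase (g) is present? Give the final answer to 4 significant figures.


f_alpha = (C_beta - C0) / (C_beta - C_alpha)
f_alpha = (61.3 - 49.8) / (61.3 - 39.2) = 0.520362
m_alpha = f_alpha * m_total = 0.520362 * 4565 = 2375 g


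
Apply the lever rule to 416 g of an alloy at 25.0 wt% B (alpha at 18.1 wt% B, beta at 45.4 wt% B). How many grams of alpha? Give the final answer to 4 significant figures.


f_alpha = (C_beta - C0) / (C_beta - C_alpha)
f_alpha = (45.4 - 25.0) / (45.4 - 18.1) = 0.747253
m_alpha = f_alpha * m_total = 0.747253 * 416 = 310.9 g


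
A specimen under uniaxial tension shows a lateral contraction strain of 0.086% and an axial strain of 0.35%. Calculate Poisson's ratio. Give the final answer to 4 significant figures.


nu = -epsilon_lat / epsilon_axial
Lateral strain is contraction (negative), so using magnitudes:
nu = 0.086 / 0.35
nu = 0.2457


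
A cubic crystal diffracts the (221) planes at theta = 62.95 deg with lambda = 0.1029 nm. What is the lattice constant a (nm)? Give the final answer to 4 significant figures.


d = lambda / (2*sin(theta))
d = 0.1029 / (2*sin(62.95 deg))
d = 0.0577694 nm
a = d * sqrt(h^2+k^2+l^2) = 0.0577694 * sqrt(9)
a = 0.1733 nm


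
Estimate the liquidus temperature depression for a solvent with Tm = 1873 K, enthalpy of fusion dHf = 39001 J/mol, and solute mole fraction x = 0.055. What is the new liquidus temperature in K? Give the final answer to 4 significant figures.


dT = R*Tm^2*x / dHf
dT = 8.314 * 1873^2 * 0.055 / 39001
dT = 41.1313 K
T_new = 1873 - 41.1313 = 1832 K


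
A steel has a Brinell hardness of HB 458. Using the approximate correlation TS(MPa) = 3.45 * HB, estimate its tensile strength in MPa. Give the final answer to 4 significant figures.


TS (MPa) = 3.45 * HB
TS = 3.45 * 458
TS = 1580 MPa


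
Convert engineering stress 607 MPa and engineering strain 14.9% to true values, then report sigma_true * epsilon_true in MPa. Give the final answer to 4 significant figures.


sigma_true = sigma_eng * (1 + epsilon_eng)
sigma_true = 607 * (1 + 0.149) = 697.443 MPa
epsilon_true = ln(1 + epsilon_eng)
epsilon_true = ln(1 + 0.149) = 0.138892
sigma_true * epsilon_true = 697.443 * 0.138892 = 96.87 MPa


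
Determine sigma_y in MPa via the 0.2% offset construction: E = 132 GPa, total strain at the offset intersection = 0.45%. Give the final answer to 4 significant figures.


Offset strain = 0.002
Elastic strain at yield = total_strain - offset = 4.5e-03 - 0.002 = 2.5e-03
sigma_y = E * elastic_strain = 132000 * 2.5e-03
sigma_y = 330 MPa


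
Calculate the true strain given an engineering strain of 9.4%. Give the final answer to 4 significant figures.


epsilon_true = ln(1 + epsilon_eng)
epsilon_true = ln(1 + 0.094)
epsilon_true = 0.08984


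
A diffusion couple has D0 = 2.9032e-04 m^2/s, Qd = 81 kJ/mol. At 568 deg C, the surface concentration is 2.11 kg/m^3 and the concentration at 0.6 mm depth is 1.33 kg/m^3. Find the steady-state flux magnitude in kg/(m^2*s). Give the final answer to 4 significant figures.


Step 1: D = D0 * exp(-Qd/(R*T))
T = 568 + 273.15 = 841.15 K
D = 2.9032e-04 * exp(-81e3 / (8.314 * 841.15)) = 2.70813e-09 m^2/s
Step 2: J = D * (C1 - C2) / dx
J = 2.70813e-09 * (2.11 - 1.33) / 6e-04
J = 3.521e-06 kg/(m^2*s)


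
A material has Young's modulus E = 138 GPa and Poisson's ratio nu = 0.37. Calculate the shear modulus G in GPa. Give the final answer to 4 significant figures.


G = E / (2*(1+nu))
G = 138 / (2*(1+0.37))
G = 50.36 GPa


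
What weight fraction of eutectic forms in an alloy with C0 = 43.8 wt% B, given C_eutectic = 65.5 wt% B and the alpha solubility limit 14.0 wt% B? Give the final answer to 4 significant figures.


f_primary = (C_e - C0) / (C_e - C_alpha_max)
f_primary = (65.5 - 43.8) / (65.5 - 14.0)
f_primary = 0.421359
f_eutectic = 1 - 0.421359 = 0.5786


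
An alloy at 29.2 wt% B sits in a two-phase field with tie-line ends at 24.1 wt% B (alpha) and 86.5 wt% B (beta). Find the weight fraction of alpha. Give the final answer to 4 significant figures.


f_alpha = (C_beta - C0) / (C_beta - C_alpha)
f_alpha = (86.5 - 29.2) / (86.5 - 24.1)
f_alpha = 0.9183


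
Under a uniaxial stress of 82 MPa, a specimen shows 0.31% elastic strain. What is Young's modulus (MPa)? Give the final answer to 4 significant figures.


E = sigma / epsilon
epsilon = 0.31% = 3.1e-03
E = 82 / 3.1e-03
E = 26450 MPa


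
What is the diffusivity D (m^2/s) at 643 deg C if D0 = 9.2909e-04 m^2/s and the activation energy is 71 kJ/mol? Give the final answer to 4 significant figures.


D = D0 * exp(-Qd / (R*T))
T = 916.15 K
D = 9.2909e-04 * exp(-71e3 / (8.314 * 916.15))
D = 8.314e-08 m^2/s


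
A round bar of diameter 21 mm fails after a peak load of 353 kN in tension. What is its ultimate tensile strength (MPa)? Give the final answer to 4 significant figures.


A0 = pi*(d/2)^2 = pi*(21/2)^2 = 346.361 mm^2
UTS = F_max / A0 = 353*1000 / 346.361
UTS = 1019 MPa


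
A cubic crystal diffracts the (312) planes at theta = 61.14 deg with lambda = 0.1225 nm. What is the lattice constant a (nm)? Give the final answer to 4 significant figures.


d = lambda / (2*sin(theta))
d = 0.1225 / (2*sin(61.14 deg))
d = 0.0699359 nm
a = d * sqrt(h^2+k^2+l^2) = 0.0699359 * sqrt(14)
a = 0.2617 nm


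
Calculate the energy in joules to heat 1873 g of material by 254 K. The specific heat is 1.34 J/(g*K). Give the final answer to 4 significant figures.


Q = m * cp * dT
Q = 1873 * 1.34 * 254
Q = 637500 J


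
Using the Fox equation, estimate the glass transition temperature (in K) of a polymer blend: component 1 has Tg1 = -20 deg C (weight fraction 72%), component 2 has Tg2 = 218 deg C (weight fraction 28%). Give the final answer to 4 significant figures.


1/Tg = w1/Tg1 + w2/Tg2 (in Kelvin)
Tg1 = 253.15 K, Tg2 = 491.15 K
1/Tg = 0.72/253.15 + 0.28/491.15
Tg = 292.9 K


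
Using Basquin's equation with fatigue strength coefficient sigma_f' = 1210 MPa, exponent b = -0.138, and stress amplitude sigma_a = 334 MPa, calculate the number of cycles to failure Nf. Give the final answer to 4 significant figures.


sigma_a = sigma_f' * (2*Nf)^b
2*Nf = (sigma_a / sigma_f')^(1/b)
2*Nf = (334 / 1210)^(1/-0.138)
2*Nf = 11246.2
Nf = 5623 cycles


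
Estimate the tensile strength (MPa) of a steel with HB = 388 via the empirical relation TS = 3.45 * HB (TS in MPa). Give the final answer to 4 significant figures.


TS (MPa) = 3.45 * HB
TS = 3.45 * 388
TS = 1339 MPa


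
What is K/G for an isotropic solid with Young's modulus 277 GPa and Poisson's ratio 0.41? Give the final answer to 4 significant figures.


G = E / (2*(1+nu))
G = 277 / (2*(1+0.41)) = 98.227 GPa
K = E / (3*(1-2*nu))
K = 277 / (3*(1-2*0.41)) = 512.963 GPa
K/G = 512.963 / 98.227 = 5.222


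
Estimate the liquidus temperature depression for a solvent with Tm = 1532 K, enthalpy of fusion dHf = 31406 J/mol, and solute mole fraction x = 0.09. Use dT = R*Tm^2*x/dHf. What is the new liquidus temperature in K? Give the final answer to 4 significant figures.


dT = R*Tm^2*x / dHf
dT = 8.314 * 1532^2 * 0.09 / 31406
dT = 55.9187 K
T_new = 1532 - 55.9187 = 1476 K


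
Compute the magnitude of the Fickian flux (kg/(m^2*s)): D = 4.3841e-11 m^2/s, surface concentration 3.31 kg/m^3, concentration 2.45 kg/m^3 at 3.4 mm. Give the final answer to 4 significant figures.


J = -D * (dC/dx) = D * (C1 - C2) / dx
J = 4.3841e-11 * (3.31 - 2.45) / 3.4e-03
J = 1.109e-08 kg/(m^2*s)


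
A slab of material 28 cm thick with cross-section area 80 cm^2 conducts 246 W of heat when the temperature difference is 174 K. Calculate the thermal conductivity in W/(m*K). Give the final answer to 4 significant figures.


k = Q*L / (A*dT)
L = 0.28 m, A = 8e-03 m^2
k = 246 * 0.28 / (8e-03 * 174)
k = 49.48 W/(m*K)


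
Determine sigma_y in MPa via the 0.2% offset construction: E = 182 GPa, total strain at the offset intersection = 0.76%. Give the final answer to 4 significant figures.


Offset strain = 0.002
Elastic strain at yield = total_strain - offset = 7.6e-03 - 0.002 = 5.6e-03
sigma_y = E * elastic_strain = 182000 * 5.6e-03
sigma_y = 1019 MPa


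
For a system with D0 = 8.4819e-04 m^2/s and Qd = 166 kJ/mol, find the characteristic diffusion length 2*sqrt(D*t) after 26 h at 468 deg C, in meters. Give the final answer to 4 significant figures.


Step 1: D = D0 * exp(-Qd/(R*T))
T = 741.15 K
D = 8.4819e-04 * exp(-166e3 / (8.314 * 741.15)) = 1.69337e-15 m^2/s
Step 2: L = 2*sqrt(D*t)
t = 26 h = 93600 s
L = 2*sqrt(1.69337e-15 * 93600) = 2.518e-05 m


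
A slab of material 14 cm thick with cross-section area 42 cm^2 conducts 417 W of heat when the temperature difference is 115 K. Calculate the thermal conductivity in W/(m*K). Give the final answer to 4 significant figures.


k = Q*L / (A*dT)
L = 0.14 m, A = 4.2e-03 m^2
k = 417 * 0.14 / (4.2e-03 * 115)
k = 120.9 W/(m*K)


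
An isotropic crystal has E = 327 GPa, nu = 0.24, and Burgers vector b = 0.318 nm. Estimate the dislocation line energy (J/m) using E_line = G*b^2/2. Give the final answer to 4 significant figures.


Step 1: G = E / (2*(1+nu))
G = 327 / (2*(1+0.24)) = 131.855 GPa = 1.31855e+11 Pa
Step 2: E_line = G*b^2/2
b = 0.318 nm = 3.18e-10 m
E_line = 0.5 * 1.31855e+11 * (3.18e-10)^2 = 6.667e-09 J/m


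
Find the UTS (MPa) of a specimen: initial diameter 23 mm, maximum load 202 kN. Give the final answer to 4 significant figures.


A0 = pi*(d/2)^2 = pi*(23/2)^2 = 415.476 mm^2
UTS = F_max / A0 = 202*1000 / 415.476
UTS = 486.2 MPa


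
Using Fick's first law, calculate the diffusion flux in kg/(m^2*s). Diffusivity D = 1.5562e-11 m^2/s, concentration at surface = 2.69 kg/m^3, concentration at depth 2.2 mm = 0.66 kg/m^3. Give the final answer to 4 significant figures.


J = -D * (dC/dx) = D * (C1 - C2) / dx
J = 1.5562e-11 * (2.69 - 0.66) / 2.2e-03
J = 1.436e-08 kg/(m^2*s)


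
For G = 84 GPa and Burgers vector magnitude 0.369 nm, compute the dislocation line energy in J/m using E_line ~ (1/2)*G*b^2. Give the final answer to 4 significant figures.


E = G*b^2/2
b = 0.369 nm = 3.69e-10 m
G = 84 GPa = 8.4e+10 Pa
E = 0.5 * 8.4e+10 * (3.69e-10)^2
E = 5.719e-09 J/m


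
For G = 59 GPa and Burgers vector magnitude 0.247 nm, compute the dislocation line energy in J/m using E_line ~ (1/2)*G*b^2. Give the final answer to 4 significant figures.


E = G*b^2/2
b = 0.247 nm = 2.47e-10 m
G = 59 GPa = 5.9e+10 Pa
E = 0.5 * 5.9e+10 * (2.47e-10)^2
E = 1.8e-09 J/m


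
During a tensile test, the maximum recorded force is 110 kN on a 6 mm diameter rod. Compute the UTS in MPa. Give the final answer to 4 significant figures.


A0 = pi*(d/2)^2 = pi*(6/2)^2 = 28.2743 mm^2
UTS = F_max / A0 = 110*1000 / 28.2743
UTS = 3890 MPa


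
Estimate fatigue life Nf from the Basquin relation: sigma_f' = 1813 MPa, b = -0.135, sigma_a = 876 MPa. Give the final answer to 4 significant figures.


sigma_a = sigma_f' * (2*Nf)^b
2*Nf = (sigma_a / sigma_f')^(1/b)
2*Nf = (876 / 1813)^(1/-0.135)
2*Nf = 218.753
Nf = 109.4 cycles


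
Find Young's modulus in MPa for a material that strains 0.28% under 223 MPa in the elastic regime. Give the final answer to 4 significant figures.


E = sigma / epsilon
epsilon = 0.28% = 2.8e-03
E = 223 / 2.8e-03
E = 79640 MPa


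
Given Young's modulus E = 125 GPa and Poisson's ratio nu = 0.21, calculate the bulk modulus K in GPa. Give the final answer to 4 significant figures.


K = E / (3*(1-2*nu))
K = 125 / (3*(1-2*0.21))
K = 71.84 GPa


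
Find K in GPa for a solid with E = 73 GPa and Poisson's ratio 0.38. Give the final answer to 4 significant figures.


K = E / (3*(1-2*nu))
K = 73 / (3*(1-2*0.38))
K = 101.4 GPa


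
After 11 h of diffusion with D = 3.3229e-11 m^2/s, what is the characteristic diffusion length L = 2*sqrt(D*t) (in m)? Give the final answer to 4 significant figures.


t = 11 hr = 39600 s
Diffusion length = 2*sqrt(D*t)
= 2*sqrt(3.3229e-11 * 39600)
= 2.294e-03 m


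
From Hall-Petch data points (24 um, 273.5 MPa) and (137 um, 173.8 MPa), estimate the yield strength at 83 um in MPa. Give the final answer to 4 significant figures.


sigma_y = sigma0 + k / sqrt(d)
1/sqrt(d1) = 1/sqrt(2.4e-05) = 204.124;  1/sqrt(d2) = 85.4358
k = (sigma1 - sigma2) / (1/sqrt(d1) - 1/sqrt(d2)) = (273.5 - 173.8) / (204.124 - 85.4358) = 0.840015 MPa*m^0.5
sigma0 = sigma1 - k/sqrt(d1) = 273.5 - 0.840015*204.124 = 102.033 MPa
sigma_y(d3) = 102.033 + 0.840015 / sqrt(8.3e-05) = 194.2 MPa


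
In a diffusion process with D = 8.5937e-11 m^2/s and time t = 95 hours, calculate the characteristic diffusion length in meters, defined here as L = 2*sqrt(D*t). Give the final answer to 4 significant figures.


t = 95 hr = 342000 s
Diffusion length = 2*sqrt(D*t)
= 2*sqrt(8.5937e-11 * 342000)
= 0.01084 m


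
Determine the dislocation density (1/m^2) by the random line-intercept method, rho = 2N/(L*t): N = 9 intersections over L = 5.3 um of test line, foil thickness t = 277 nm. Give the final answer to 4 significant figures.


rho = 2N / (L * t)
L = 5.3 um = 5.3e-06 m, t = 277 nm = 2.77e-07 m
rho = 2 * 9 / (5.3e-06 * 2.77e-07)
rho = 1.226e+13 1/m^2


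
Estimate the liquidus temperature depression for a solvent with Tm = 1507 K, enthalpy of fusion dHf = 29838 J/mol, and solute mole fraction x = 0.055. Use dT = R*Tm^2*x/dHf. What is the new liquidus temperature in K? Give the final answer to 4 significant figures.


dT = R*Tm^2*x / dHf
dT = 8.314 * 1507^2 * 0.055 / 29838
dT = 34.804 K
T_new = 1507 - 34.804 = 1472 K


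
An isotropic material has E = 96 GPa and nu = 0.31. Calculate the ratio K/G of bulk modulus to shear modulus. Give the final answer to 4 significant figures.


G = E / (2*(1+nu))
G = 96 / (2*(1+0.31)) = 36.6412 GPa
K = E / (3*(1-2*nu))
K = 96 / (3*(1-2*0.31)) = 84.2105 GPa
K/G = 84.2105 / 36.6412 = 2.298


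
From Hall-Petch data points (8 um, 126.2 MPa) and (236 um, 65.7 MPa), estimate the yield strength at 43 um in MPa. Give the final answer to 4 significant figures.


sigma_y = sigma0 + k / sqrt(d)
1/sqrt(d1) = 1/sqrt(8e-06) = 353.553;  1/sqrt(d2) = 65.0945
k = (sigma1 - sigma2) / (1/sqrt(d1) - 1/sqrt(d2)) = (126.2 - 65.7) / (353.553 - 65.0945) = 0.209735 MPa*m^0.5
sigma0 = sigma1 - k/sqrt(d1) = 126.2 - 0.209735*353.553 = 52.0474 MPa
sigma_y(d3) = 52.0474 + 0.209735 / sqrt(4.3e-05) = 84.03 MPa


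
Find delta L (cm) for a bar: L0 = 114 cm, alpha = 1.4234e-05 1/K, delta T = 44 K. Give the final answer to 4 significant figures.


dL = L0 * alpha * dT
dL = 114 * 1.4234e-05 * 44
dL = 0.0714 cm


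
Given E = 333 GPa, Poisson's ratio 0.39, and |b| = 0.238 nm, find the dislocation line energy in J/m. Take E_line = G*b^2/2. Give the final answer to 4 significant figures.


Step 1: G = E / (2*(1+nu))
G = 333 / (2*(1+0.39)) = 119.784 GPa = 1.19784e+11 Pa
Step 2: E_line = G*b^2/2
b = 0.238 nm = 2.38e-10 m
E_line = 0.5 * 1.19784e+11 * (2.38e-10)^2 = 3.393e-09 J/m


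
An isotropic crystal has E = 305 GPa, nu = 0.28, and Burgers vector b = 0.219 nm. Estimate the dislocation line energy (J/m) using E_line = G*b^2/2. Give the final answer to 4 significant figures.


Step 1: G = E / (2*(1+nu))
G = 305 / (2*(1+0.28)) = 119.141 GPa = 1.19141e+11 Pa
Step 2: E_line = G*b^2/2
b = 0.219 nm = 2.19e-10 m
E_line = 0.5 * 1.19141e+11 * (2.19e-10)^2 = 2.857e-09 J/m


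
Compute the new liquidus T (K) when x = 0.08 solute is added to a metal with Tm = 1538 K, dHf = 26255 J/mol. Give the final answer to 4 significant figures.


dT = R*Tm^2*x / dHf
dT = 8.314 * 1538^2 * 0.08 / 26255
dT = 59.924 K
T_new = 1538 - 59.924 = 1478 K


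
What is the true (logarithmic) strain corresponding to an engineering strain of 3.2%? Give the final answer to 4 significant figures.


epsilon_true = ln(1 + epsilon_eng)
epsilon_true = ln(1 + 0.032)
epsilon_true = 0.0315


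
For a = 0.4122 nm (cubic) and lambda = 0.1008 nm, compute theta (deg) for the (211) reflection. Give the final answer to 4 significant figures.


d = a / sqrt(h^2+k^2+l^2)
d = 0.4122 / sqrt(6) = 0.16828 nm
lambda = 2*d*sin(theta)  =>  sin(theta) = lambda / (2*d)
sin(theta) = 0.1008 / (2 * 0.16828) = 0.299501
theta = 17.43 deg


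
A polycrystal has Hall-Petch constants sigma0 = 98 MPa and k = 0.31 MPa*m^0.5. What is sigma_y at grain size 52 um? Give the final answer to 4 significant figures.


sigma_y = sigma0 + k / sqrt(d)
d = 52 um = 5.2e-05 m
sigma_y = 98 + 0.31 / sqrt(5.2e-05)
sigma_y = 141 MPa


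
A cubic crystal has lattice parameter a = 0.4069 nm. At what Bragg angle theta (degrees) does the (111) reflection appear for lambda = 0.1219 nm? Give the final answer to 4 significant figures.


d = a / sqrt(h^2+k^2+l^2)
d = 0.4069 / sqrt(3) = 0.234924 nm
lambda = 2*d*sin(theta)  =>  sin(theta) = lambda / (2*d)
sin(theta) = 0.1219 / (2 * 0.234924) = 0.259446
theta = 15.04 deg


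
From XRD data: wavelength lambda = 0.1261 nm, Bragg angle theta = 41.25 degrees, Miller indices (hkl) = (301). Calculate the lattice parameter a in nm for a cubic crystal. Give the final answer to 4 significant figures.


d = lambda / (2*sin(theta))
d = 0.1261 / (2*sin(41.25 deg))
d = 0.0956251 nm
a = d * sqrt(h^2+k^2+l^2) = 0.0956251 * sqrt(10)
a = 0.3024 nm


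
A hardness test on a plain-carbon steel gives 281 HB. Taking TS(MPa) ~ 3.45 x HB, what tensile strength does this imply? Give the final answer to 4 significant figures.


TS (MPa) = 3.45 * HB
TS = 3.45 * 281
TS = 969.5 MPa


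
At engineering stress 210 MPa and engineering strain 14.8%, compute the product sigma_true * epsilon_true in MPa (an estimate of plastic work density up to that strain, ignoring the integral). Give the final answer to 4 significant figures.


sigma_true = sigma_eng * (1 + epsilon_eng)
sigma_true = 210 * (1 + 0.148) = 241.08 MPa
epsilon_true = ln(1 + epsilon_eng)
epsilon_true = ln(1 + 0.148) = 0.138021
sigma_true * epsilon_true = 241.08 * 0.138021 = 33.27 MPa


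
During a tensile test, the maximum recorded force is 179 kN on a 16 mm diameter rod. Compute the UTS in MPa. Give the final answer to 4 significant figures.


A0 = pi*(d/2)^2 = pi*(16/2)^2 = 201.062 mm^2
UTS = F_max / A0 = 179*1000 / 201.062
UTS = 890.3 MPa


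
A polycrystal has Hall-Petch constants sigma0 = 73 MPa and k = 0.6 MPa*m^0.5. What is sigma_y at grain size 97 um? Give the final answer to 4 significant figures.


sigma_y = sigma0 + k / sqrt(d)
d = 97 um = 9.7e-05 m
sigma_y = 73 + 0.6 / sqrt(9.7e-05)
sigma_y = 133.9 MPa


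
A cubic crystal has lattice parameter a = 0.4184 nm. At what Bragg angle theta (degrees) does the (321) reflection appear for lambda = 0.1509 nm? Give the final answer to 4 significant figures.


d = a / sqrt(h^2+k^2+l^2)
d = 0.4184 / sqrt(14) = 0.111822 nm
lambda = 2*d*sin(theta)  =>  sin(theta) = lambda / (2*d)
sin(theta) = 0.1509 / (2 * 0.111822) = 0.674732
theta = 42.43 deg


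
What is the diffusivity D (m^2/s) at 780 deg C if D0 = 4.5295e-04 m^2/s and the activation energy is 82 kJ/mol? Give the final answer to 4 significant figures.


D = D0 * exp(-Qd / (R*T))
T = 1053.15 K
D = 4.5295e-04 * exp(-82e3 / (8.314 * 1053.15))
D = 3.88e-08 m^2/s


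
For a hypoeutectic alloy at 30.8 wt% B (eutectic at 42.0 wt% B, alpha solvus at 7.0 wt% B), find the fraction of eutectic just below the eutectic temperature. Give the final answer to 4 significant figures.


f_primary = (C_e - C0) / (C_e - C_alpha_max)
f_primary = (42.0 - 30.8) / (42.0 - 7.0)
f_primary = 0.32
f_eutectic = 1 - 0.32 = 0.68


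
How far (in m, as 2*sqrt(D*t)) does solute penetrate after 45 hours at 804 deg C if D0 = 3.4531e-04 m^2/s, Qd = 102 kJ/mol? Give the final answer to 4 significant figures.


Step 1: D = D0 * exp(-Qd/(R*T))
T = 1077.15 K
D = 3.4531e-04 * exp(-102e3 / (8.314 * 1077.15)) = 3.90577e-09 m^2/s
Step 2: L = 2*sqrt(D*t)
t = 45 h = 162000 s
L = 2*sqrt(3.90577e-09 * 162000) = 0.05031 m


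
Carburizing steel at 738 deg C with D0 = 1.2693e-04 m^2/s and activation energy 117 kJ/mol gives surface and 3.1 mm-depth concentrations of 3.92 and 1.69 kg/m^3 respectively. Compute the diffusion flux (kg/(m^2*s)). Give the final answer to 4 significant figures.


Step 1: D = D0 * exp(-Qd/(R*T))
T = 738 + 273.15 = 1011.15 K
D = 1.2693e-04 * exp(-117e3 / (8.314 * 1011.15)) = 1.14626e-10 m^2/s
Step 2: J = D * (C1 - C2) / dx
J = 1.14626e-10 * (3.92 - 1.69) / 3.1e-03
J = 8.246e-08 kg/(m^2*s)


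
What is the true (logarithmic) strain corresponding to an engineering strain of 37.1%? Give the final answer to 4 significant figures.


epsilon_true = ln(1 + epsilon_eng)
epsilon_true = ln(1 + 0.371)
epsilon_true = 0.3155


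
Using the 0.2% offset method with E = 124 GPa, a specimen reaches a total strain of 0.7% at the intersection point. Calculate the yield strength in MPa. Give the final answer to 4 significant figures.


Offset strain = 0.002
Elastic strain at yield = total_strain - offset = 7e-03 - 0.002 = 5e-03
sigma_y = E * elastic_strain = 124000 * 5e-03
sigma_y = 620 MPa


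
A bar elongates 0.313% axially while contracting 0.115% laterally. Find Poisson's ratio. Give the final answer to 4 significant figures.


nu = -epsilon_lat / epsilon_axial
Lateral strain is contraction (negative), so using magnitudes:
nu = 0.115 / 0.313
nu = 0.3674


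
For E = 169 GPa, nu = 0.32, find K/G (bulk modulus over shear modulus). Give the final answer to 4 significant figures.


G = E / (2*(1+nu))
G = 169 / (2*(1+0.32)) = 64.0152 GPa
K = E / (3*(1-2*nu))
K = 169 / (3*(1-2*0.32)) = 156.481 GPa
K/G = 156.481 / 64.0152 = 2.444


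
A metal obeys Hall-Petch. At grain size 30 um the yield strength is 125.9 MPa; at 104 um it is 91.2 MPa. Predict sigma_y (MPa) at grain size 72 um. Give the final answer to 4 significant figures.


sigma_y = sigma0 + k / sqrt(d)
1/sqrt(d1) = 1/sqrt(3e-05) = 182.574;  1/sqrt(d2) = 98.0581
k = (sigma1 - sigma2) / (1/sqrt(d1) - 1/sqrt(d2)) = (125.9 - 91.2) / (182.574 - 98.0581) = 0.410573 MPa*m^0.5
sigma0 = sigma1 - k/sqrt(d1) = 125.9 - 0.410573*182.574 = 50.94 MPa
sigma_y(d3) = 50.94 + 0.410573 / sqrt(7.2e-05) = 99.33 MPa


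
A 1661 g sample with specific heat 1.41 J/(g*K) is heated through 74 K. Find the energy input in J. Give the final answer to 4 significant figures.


Q = m * cp * dT
Q = 1661 * 1.41 * 74
Q = 173300 J


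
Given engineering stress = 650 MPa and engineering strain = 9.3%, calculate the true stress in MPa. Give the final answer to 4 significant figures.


sigma_true = sigma_eng * (1 + epsilon_eng)
sigma_true = 650 * (1 + 0.093)
sigma_true = 710.5 MPa


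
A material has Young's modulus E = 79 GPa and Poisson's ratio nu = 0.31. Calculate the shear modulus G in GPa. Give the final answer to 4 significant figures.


G = E / (2*(1+nu))
G = 79 / (2*(1+0.31))
G = 30.15 GPa


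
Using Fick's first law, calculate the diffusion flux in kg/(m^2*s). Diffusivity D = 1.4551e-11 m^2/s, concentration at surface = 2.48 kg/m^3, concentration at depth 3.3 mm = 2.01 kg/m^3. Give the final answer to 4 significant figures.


J = -D * (dC/dx) = D * (C1 - C2) / dx
J = 1.4551e-11 * (2.48 - 2.01) / 3.3e-03
J = 2.072e-09 kg/(m^2*s)


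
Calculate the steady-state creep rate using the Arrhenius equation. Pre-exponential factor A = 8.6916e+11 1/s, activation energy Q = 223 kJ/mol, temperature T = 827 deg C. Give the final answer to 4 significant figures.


rate = A * exp(-Q / (R*T))
T = 827 + 273.15 = 1100.15 K
rate = 8.6916e+11 * exp(-223e3 / (8.314 * 1100.15))
rate = 22.43 1/s


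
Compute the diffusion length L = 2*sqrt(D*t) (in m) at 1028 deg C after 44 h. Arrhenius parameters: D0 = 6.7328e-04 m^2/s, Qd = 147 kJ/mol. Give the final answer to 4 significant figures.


Step 1: D = D0 * exp(-Qd/(R*T))
T = 1301.15 K
D = 6.7328e-04 * exp(-147e3 / (8.314 * 1301.15)) = 8.44638e-10 m^2/s
Step 2: L = 2*sqrt(D*t)
t = 44 h = 158400 s
L = 2*sqrt(8.44638e-10 * 158400) = 0.02313 m


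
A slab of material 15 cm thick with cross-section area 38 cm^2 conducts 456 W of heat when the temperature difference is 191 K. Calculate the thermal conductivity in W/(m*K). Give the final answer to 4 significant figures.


k = Q*L / (A*dT)
L = 0.15 m, A = 3.8e-03 m^2
k = 456 * 0.15 / (3.8e-03 * 191)
k = 94.24 W/(m*K)


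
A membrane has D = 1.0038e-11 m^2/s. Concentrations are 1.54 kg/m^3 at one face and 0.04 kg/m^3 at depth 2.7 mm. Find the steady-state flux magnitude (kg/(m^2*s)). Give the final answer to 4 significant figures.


J = -D * (dC/dx) = D * (C1 - C2) / dx
J = 1.0038e-11 * (1.54 - 0.04) / 2.7e-03
J = 5.577e-09 kg/(m^2*s)


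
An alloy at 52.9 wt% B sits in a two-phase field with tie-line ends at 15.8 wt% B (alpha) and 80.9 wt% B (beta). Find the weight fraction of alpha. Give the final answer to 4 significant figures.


f_alpha = (C_beta - C0) / (C_beta - C_alpha)
f_alpha = (80.9 - 52.9) / (80.9 - 15.8)
f_alpha = 0.4301


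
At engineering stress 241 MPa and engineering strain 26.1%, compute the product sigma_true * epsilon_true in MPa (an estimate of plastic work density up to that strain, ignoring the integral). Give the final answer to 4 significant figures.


sigma_true = sigma_eng * (1 + epsilon_eng)
sigma_true = 241 * (1 + 0.261) = 303.901 MPa
epsilon_true = ln(1 + epsilon_eng)
epsilon_true = ln(1 + 0.261) = 0.231905
sigma_true * epsilon_true = 303.901 * 0.231905 = 70.48 MPa


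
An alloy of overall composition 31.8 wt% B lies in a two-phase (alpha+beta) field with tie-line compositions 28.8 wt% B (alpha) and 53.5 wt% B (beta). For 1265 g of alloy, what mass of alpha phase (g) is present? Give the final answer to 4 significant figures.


f_alpha = (C_beta - C0) / (C_beta - C_alpha)
f_alpha = (53.5 - 31.8) / (53.5 - 28.8) = 0.878543
m_alpha = f_alpha * m_total = 0.878543 * 1265 = 1111 g


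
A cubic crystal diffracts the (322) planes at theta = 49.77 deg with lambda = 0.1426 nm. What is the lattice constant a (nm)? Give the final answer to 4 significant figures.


d = lambda / (2*sin(theta))
d = 0.1426 / (2*sin(49.77 deg))
d = 0.0933909 nm
a = d * sqrt(h^2+k^2+l^2) = 0.0933909 * sqrt(17)
a = 0.3851 nm


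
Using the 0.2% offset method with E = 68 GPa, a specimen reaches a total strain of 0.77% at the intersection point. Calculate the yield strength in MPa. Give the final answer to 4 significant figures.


Offset strain = 0.002
Elastic strain at yield = total_strain - offset = 7.7e-03 - 0.002 = 5.7e-03
sigma_y = E * elastic_strain = 68000 * 5.7e-03
sigma_y = 387.6 MPa


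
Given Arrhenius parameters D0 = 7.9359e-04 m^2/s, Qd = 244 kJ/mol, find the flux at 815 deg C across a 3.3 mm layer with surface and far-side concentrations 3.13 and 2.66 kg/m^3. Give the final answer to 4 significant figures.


Step 1: D = D0 * exp(-Qd/(R*T))
T = 815 + 273.15 = 1088.15 K
D = 7.9359e-04 * exp(-244e3 / (8.314 * 1088.15)) = 1.53604e-15 m^2/s
Step 2: J = D * (C1 - C2) / dx
J = 1.53604e-15 * (3.13 - 2.66) / 3.3e-03
J = 2.188e-13 kg/(m^2*s)


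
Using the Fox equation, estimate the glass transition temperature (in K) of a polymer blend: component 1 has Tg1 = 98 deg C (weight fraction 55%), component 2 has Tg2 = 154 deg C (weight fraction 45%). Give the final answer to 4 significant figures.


1/Tg = w1/Tg1 + w2/Tg2 (in Kelvin)
Tg1 = 371.15 K, Tg2 = 427.15 K
1/Tg = 0.55/371.15 + 0.45/427.15
Tg = 394.4 K


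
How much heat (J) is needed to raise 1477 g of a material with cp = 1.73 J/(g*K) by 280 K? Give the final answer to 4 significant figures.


Q = m * cp * dT
Q = 1477 * 1.73 * 280
Q = 715500 J


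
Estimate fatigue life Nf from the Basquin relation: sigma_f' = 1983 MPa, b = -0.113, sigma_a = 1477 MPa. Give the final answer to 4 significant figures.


sigma_a = sigma_f' * (2*Nf)^b
2*Nf = (sigma_a / sigma_f')^(1/b)
2*Nf = (1477 / 1983)^(1/-0.113)
2*Nf = 13.5591
Nf = 6.78 cycles


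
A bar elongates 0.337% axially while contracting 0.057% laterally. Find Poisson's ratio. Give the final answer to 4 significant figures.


nu = -epsilon_lat / epsilon_axial
Lateral strain is contraction (negative), so using magnitudes:
nu = 0.057 / 0.337
nu = 0.1691


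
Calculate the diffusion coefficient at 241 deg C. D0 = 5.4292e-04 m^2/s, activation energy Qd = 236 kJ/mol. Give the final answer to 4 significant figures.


D = D0 * exp(-Qd / (R*T))
T = 514.15 K
D = 5.4292e-04 * exp(-236e3 / (8.314 * 514.15))
D = 5.723e-28 m^2/s


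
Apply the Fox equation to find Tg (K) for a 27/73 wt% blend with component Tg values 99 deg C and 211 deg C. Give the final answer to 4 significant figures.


1/Tg = w1/Tg1 + w2/Tg2 (in Kelvin)
Tg1 = 372.15 K, Tg2 = 484.15 K
1/Tg = 0.27/372.15 + 0.73/484.15
Tg = 447.8 K


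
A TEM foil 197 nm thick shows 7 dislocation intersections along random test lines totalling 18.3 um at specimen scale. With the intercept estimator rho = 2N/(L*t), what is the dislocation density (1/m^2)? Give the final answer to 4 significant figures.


rho = 2N / (L * t)
L = 18.3 um = 1.83e-05 m, t = 197 nm = 1.97e-07 m
rho = 2 * 7 / (1.83e-05 * 1.97e-07)
rho = 3.883e+12 1/m^2


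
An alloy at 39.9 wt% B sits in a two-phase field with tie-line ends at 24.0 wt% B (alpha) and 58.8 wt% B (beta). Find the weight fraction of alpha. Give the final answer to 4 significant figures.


f_alpha = (C_beta - C0) / (C_beta - C_alpha)
f_alpha = (58.8 - 39.9) / (58.8 - 24.0)
f_alpha = 0.5431


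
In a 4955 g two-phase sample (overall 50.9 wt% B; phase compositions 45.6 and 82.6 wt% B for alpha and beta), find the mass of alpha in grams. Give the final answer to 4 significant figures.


f_alpha = (C_beta - C0) / (C_beta - C_alpha)
f_alpha = (82.6 - 50.9) / (82.6 - 45.6) = 0.856757
m_alpha = f_alpha * m_total = 0.856757 * 4955 = 4245 g


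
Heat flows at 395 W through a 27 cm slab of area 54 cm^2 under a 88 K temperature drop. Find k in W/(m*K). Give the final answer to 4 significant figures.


k = Q*L / (A*dT)
L = 0.27 m, A = 5.4e-03 m^2
k = 395 * 0.27 / (5.4e-03 * 88)
k = 224.4 W/(m*K)


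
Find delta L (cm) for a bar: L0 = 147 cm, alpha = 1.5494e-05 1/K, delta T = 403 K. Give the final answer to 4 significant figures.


dL = L0 * alpha * dT
dL = 147 * 1.5494e-05 * 403
dL = 0.9179 cm


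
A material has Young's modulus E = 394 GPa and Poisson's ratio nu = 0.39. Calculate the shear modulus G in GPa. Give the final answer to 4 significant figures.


G = E / (2*(1+nu))
G = 394 / (2*(1+0.39))
G = 141.7 GPa


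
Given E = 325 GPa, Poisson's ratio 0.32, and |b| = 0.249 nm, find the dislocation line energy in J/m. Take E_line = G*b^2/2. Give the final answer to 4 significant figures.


Step 1: G = E / (2*(1+nu))
G = 325 / (2*(1+0.32)) = 123.106 GPa = 1.23106e+11 Pa
Step 2: E_line = G*b^2/2
b = 0.249 nm = 2.49e-10 m
E_line = 0.5 * 1.23106e+11 * (2.49e-10)^2 = 3.816e-09 J/m


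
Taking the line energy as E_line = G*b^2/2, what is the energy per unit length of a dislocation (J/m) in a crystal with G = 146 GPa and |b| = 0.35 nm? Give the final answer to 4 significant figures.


E = G*b^2/2
b = 0.35 nm = 3.5e-10 m
G = 146 GPa = 1.46e+11 Pa
E = 0.5 * 1.46e+11 * (3.5e-10)^2
E = 8.943e-09 J/m


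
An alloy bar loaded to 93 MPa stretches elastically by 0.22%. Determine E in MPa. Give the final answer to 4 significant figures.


E = sigma / epsilon
epsilon = 0.22% = 2.2e-03
E = 93 / 2.2e-03
E = 42270 MPa


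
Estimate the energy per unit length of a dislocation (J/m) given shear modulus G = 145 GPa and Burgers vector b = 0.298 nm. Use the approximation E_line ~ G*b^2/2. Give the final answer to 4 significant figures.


E = G*b^2/2
b = 0.298 nm = 2.98e-10 m
G = 145 GPa = 1.45e+11 Pa
E = 0.5 * 1.45e+11 * (2.98e-10)^2
E = 6.438e-09 J/m


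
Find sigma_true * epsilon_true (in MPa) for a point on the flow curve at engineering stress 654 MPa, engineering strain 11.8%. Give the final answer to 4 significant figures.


sigma_true = sigma_eng * (1 + epsilon_eng)
sigma_true = 654 * (1 + 0.118) = 731.172 MPa
epsilon_true = ln(1 + epsilon_eng)
epsilon_true = ln(1 + 0.118) = 0.111541
sigma_true * epsilon_true = 731.172 * 0.111541 = 81.56 MPa


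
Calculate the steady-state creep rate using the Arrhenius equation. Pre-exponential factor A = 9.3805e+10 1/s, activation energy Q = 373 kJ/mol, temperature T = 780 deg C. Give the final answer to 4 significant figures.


rate = A * exp(-Q / (R*T))
T = 780 + 273.15 = 1053.15 K
rate = 9.3805e+10 * exp(-373e3 / (8.314 * 1053.15))
rate = 2.96e-08 1/s


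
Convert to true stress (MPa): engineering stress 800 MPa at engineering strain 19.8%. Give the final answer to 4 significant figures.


sigma_true = sigma_eng * (1 + epsilon_eng)
sigma_true = 800 * (1 + 0.198)
sigma_true = 958.4 MPa


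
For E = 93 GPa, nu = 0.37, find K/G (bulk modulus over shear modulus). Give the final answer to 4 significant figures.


G = E / (2*(1+nu))
G = 93 / (2*(1+0.37)) = 33.9416 GPa
K = E / (3*(1-2*nu))
K = 93 / (3*(1-2*0.37)) = 119.231 GPa
K/G = 119.231 / 33.9416 = 3.513


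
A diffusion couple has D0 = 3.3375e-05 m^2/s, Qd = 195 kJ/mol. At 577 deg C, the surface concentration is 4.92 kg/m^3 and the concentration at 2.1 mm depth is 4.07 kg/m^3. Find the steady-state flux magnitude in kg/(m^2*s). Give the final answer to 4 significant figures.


Step 1: D = D0 * exp(-Qd/(R*T))
T = 577 + 273.15 = 850.15 K
D = 3.3375e-05 * exp(-195e3 / (8.314 * 850.15)) = 3.48227e-17 m^2/s
Step 2: J = D * (C1 - C2) / dx
J = 3.48227e-17 * (4.92 - 4.07) / 2.1e-03
J = 1.409e-14 kg/(m^2*s)


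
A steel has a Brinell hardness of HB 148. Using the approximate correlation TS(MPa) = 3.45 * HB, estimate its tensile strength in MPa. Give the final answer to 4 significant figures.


TS (MPa) = 3.45 * HB
TS = 3.45 * 148
TS = 510.6 MPa
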